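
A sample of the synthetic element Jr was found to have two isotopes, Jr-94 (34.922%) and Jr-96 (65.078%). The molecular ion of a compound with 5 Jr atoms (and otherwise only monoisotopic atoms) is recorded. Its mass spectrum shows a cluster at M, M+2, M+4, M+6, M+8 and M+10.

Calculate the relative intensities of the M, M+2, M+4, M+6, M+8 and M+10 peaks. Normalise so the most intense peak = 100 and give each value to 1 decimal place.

1.5 : 14.4 : 53.7 : 100.0 : 93.2 : 34.7

The 5 Jr atoms are independent, so intensities follow the terms of (0.34922 + 0.65078)^5.
P(M) = 0.34922^5 = 0.005194
P(M+2) = 5 × 0.34922^4 × 0.65078^1 = 0.048395
P(M+4) = 10 × 0.34922^3 × 0.65078^2 = 0.180371
P(M+6) = 10 × 0.34922^2 × 0.65078^3 = 0.336125
P(M+8) = 5 × 0.34922^1 × 0.65078^4 = 0.313189
P(M+10) = 0.65078^5 = 0.116727
The M+6 peak is largest (0.336125); scaling to 100 gives 1.5 : 14.4 : 53.7 : 100.0 : 93.2 : 34.7.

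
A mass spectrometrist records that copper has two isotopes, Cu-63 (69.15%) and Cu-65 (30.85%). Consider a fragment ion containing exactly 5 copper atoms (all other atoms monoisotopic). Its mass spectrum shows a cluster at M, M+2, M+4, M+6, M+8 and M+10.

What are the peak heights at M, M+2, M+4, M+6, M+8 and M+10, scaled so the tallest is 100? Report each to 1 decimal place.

Expanding (0.6915 + 0.3085)^5:
P(M) = 0.6915^5 = 0.158111
P(M+2) = 5 × 0.6915^4 × 0.3085^1 = 0.352691
P(M+4) = 10 × 0.6915^3 × 0.3085^2 = 0.314693
P(M+6) = 10 × 0.6915^2 × 0.3085^3 = 0.140394
P(M+8) = 5 × 0.6915^1 × 0.3085^4 = 0.031317
P(M+10) = 0.3085^5 = 0.002794
The M+2 peak is largest (0.352691); scaling to 100 gives 44.8 : 100.0 : 89.2 : 39.8 : 8.9 : 0.8.

44.8 : 100.0 : 89.2 : 39.8 : 8.9 : 0.8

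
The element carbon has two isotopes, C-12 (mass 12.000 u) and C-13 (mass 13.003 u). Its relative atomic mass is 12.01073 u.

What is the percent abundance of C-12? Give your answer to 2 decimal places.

Let x be the fractional abundance of C-12; then C-13 has abundance 1 − x.
12.000·x + 13.003·(1 − x) = 12.01073
(12.000 − 13.003)·x = 12.01073 − 13.003
x = -0.99227 / -1.003 = 0.98930 → 98.93% C-12, 1.07% C-13.

98.93%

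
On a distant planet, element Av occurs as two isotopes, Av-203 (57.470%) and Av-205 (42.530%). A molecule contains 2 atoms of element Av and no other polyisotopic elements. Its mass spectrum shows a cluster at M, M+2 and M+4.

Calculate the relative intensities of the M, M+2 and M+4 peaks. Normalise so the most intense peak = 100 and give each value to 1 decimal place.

67.6 : 100.0 : 37.0

Expanding (0.57470 + 0.42530)^2:
P(M) = 0.57470^2 = 0.330280
P(M+2) = 2 × 0.57470^1 × 0.42530^1 = 0.488840
P(M+4) = 0.42530^2 = 0.180880
The M+2 peak is largest (0.488840); scaling to 100 gives 67.6 : 100.0 : 37.0.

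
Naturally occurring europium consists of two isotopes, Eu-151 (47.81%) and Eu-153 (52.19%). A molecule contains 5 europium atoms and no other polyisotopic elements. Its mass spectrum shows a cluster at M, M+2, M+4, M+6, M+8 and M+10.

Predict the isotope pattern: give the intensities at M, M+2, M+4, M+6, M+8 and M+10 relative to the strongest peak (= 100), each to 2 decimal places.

7.69 : 41.96 : 91.61 : 100.00 : 54.58 : 11.92

Each Eu atom is independently Eu-151 (p = 0.4781) or Eu-153 (q = 0.5219); the cluster is the binomial expansion (p + q)^5.
P(M) = 0.4781^5 = 0.024980
P(M+2) = 5 × 0.4781^4 × 0.5219^1 = 0.136343
P(M+4) = 10 × 0.4781^3 × 0.5219^2 = 0.297667
P(M+6) = 10 × 0.4781^2 × 0.5219^3 = 0.324937
P(M+8) = 5 × 0.4781^1 × 0.5219^4 = 0.177353
P(M+10) = 0.5219^5 = 0.038720
The M+6 peak is largest (0.324937); scaling to 100 gives 7.69 : 41.96 : 91.61 : 100.00 : 54.58 : 11.92.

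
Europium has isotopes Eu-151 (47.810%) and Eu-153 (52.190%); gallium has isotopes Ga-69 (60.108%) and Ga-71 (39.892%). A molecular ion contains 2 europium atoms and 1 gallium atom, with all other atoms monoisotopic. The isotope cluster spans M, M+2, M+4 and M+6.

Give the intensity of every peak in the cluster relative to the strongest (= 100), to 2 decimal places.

35.13 : 100.00 : 92.75 : 27.78

Europium pattern (n=2): 0.22857961 : 0.49904078 : 0.27237961
Gallium pattern (n=1): 0.60108 : 0.39892
Convolve the two distributions (both contribute in 2-u steps):
  M: 0.22857961×0.60108 = 0.137395
  M+2: 0.22857961×0.39892 + 0.49904078×0.60108 = 0.391148
  M+4: 0.49904078×0.39892 + 0.27237961×0.60108 = 0.362799
  M+6: 0.27237961×0.39892 = 0.108658
Scale to base peak (0.391148) = 100: 35.13 : 100.00 : 92.75 : 27.78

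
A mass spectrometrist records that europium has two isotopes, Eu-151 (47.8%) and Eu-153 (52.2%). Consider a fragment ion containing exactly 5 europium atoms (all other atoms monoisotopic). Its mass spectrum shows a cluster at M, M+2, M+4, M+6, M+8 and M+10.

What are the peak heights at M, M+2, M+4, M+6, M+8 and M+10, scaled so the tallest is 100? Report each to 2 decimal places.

Each Eu atom is independently Eu-151 (p = 0.478) or Eu-153 (q = 0.522); the cluster is the binomial expansion (p + q)^5.
P(M) = 0.478^5 = 0.024954
P(M+2) = 5 × 0.478^4 × 0.522^1 = 0.136255
P(M+4) = 10 × 0.478^3 × 0.522^2 = 0.297594
P(M+6) = 10 × 0.478^2 × 0.522^3 = 0.324988
P(M+8) = 5 × 0.478^1 × 0.522^4 = 0.177452
P(M+10) = 0.522^5 = 0.038757
The M+6 peak is largest (0.324988); scaling to 100 gives 7.68 : 41.93 : 91.57 : 100.00 : 54.60 : 11.93.

7.68 : 41.93 : 91.57 : 100.00 : 54.60 : 11.93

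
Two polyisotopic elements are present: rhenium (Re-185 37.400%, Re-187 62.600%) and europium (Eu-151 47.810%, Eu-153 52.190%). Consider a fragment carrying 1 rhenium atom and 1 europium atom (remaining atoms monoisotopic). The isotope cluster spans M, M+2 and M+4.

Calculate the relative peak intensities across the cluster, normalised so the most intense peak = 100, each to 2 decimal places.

36.16 : 100.00 : 66.07

Rhenium pattern (n=1): 0.3740 : 0.6260
Europium pattern (n=1): 0.4781 : 0.5219
Convolve the two distributions (both contribute in 2-u steps):
  M: 0.3740×0.4781 = 0.178809
  M+2: 0.3740×0.5219 + 0.6260×0.4781 = 0.494481
  M+4: 0.6260×0.5219 = 0.326709
Scale to base peak (0.494481) = 100: 36.16 : 100.00 : 66.07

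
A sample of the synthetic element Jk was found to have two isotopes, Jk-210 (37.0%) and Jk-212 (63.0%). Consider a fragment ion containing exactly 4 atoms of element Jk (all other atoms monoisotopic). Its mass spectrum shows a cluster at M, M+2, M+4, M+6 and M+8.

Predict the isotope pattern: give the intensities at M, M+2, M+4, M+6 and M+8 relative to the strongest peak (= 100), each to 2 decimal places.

Expanding (0.370 + 0.630)^4:
P(M) = 0.370^4 = 0.018742
P(M+2) = 4 × 0.370^3 × 0.630^1 = 0.127646
P(M+4) = 6 × 0.370^2 × 0.630^2 = 0.326014
P(M+6) = 4 × 0.370^1 × 0.630^3 = 0.370070
P(M+8) = 0.630^4 = 0.157530
The M+6 peak is largest (0.370070); scaling to 100 gives 5.06 : 34.49 : 88.10 : 100.00 : 42.57.

5.06 : 34.49 : 88.10 : 100.00 : 42.57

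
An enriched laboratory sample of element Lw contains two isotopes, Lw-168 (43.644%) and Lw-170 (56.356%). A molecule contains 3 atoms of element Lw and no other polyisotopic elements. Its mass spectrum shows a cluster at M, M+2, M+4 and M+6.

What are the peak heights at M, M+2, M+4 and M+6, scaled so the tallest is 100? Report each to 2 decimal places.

19.99 : 77.44 : 100.00 : 43.04

Each Lw atom is independently Lw-168 (p = 0.43644) or Lw-170 (q = 0.56356); the cluster is the binomial expansion (p + q)^3.
P(M) = 0.43644^3 = 0.083133
P(M+2) = 3 × 0.43644^2 × 0.56356^1 = 0.322041
P(M+4) = 3 × 0.43644^1 × 0.56356^2 = 0.415840
P(M+6) = 0.56356^3 = 0.178987
The M+4 peak is largest (0.415840); scaling to 100 gives 19.99 : 77.44 : 100.00 : 43.04.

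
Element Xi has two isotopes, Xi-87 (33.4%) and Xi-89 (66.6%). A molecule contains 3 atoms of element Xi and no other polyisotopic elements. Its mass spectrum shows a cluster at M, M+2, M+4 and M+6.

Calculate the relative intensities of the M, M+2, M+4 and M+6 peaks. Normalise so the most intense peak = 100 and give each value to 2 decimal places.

Expanding (0.334 + 0.666)^3:
P(M) = 0.334^3 = 0.037260
P(M+2) = 3 × 0.334^2 × 0.666^1 = 0.222889
P(M+4) = 3 × 0.334^1 × 0.666^2 = 0.444443
P(M+6) = 0.666^3 = 0.295408
The M+4 peak is largest (0.444443); scaling to 100 gives 8.38 : 50.15 : 100.00 : 66.47.

8.38 : 50.15 : 100.00 : 66.47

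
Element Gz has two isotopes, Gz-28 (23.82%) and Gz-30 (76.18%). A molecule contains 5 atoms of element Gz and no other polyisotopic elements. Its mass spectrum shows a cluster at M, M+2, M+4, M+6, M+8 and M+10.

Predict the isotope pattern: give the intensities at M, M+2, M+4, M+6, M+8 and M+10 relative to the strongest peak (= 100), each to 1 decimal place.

0.2 : 3.1 : 19.6 : 62.5 : 100.0 : 64.0

Expanding (0.2382 + 0.7618)^5:
P(M) = 0.2382^5 = 0.000767
P(M+2) = 5 × 0.2382^4 × 0.7618^1 = 0.012262
P(M+4) = 10 × 0.2382^3 × 0.7618^2 = 0.078435
P(M+6) = 10 × 0.2382^2 × 0.7618^3 = 0.250846
P(M+8) = 5 × 0.2382^1 × 0.7618^4 = 0.401121
P(M+10) = 0.7618^5 = 0.256569
The M+8 peak is largest (0.401121); scaling to 100 gives 0.2 : 3.1 : 19.6 : 62.5 : 100.0 : 64.0.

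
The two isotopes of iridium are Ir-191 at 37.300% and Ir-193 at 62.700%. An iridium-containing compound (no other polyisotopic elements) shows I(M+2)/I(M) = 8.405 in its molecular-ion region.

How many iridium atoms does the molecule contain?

5

The M+2/M ratio from n Ir atoms is n · q/p = n · 0.62700/0.37300.
n = 8.405 × 0.37300/0.62700 = 5.00 ≈ 5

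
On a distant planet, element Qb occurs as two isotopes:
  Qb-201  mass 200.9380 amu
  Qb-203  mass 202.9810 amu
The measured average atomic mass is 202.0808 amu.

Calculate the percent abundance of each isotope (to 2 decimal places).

Writing the weighted mean with unknown fraction x of Qb-201:
200.9380·x + 202.9810·(1 − x) = 202.0808
(200.9380 − 202.9810)·x = 202.0808 − 202.9810
x = -0.9002 / -2.0430 = 0.44063 → 44.06% Qb-201, 55.94% Qb-203.

Qb-201: 44.06%, Qb-203: 55.94%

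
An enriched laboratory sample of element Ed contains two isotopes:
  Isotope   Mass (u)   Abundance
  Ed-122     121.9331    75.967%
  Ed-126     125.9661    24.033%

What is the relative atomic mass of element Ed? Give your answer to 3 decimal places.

122.902 u

Ar = Σ fᵢ·mᵢ = 0.75967 × 121.9331 + 0.24033 × 125.9661
= 92.62892 + 30.27343 = 122.90235 u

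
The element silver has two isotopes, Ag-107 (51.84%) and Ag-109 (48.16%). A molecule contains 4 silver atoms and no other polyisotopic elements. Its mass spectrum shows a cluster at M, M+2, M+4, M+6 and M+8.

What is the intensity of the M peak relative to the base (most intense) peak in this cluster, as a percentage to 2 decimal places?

19.31%

(0.5184 + 0.4816)^4 gives M 0.0722, M+2 0.2684, M+4 0.3740, M+6 0.2316, M+8 0.0538; the largest is M+4.
P(M+4) = C(4,2) × 0.5184^2 × 0.4816^2 = 6 × 0.26873856 × 0.23193856 = 0.373985 (base)
P(M) = C(4,0) × 0.5184^4 × 0.4816^0 = 1 × 0.07222041 × 1.0000 = 0.072220
Relative intensity = 0.072220 / 0.373985 × 100 = 19.31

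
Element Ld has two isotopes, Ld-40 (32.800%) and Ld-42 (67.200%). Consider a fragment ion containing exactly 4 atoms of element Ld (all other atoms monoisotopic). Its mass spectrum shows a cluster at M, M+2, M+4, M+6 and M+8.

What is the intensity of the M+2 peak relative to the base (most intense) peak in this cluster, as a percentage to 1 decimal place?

Term probabilities: M 0.0116, M+2 0.0949, M+4 0.2915, M+6 0.3981, M+8 0.2039. Base peak = M+6.
P(M+6) = C(4,3) × 0.32800^1 × 0.67200^3 = 4 × 0.3280 × 0.30346445 = 0.398145 (base)
P(M+2) = C(4,1) × 0.32800^3 × 0.67200^1 = 4 × 0.03528755 × 0.6720 = 0.094853
Relative intensity = 0.094853 / 0.398145 × 100 = 23.8

23.8%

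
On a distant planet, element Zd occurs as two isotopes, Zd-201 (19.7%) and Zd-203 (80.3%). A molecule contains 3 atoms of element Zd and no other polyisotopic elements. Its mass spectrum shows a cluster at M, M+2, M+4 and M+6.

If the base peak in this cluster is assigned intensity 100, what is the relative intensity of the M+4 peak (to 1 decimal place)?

(0.197 + 0.803)^3 gives M 0.0076, M+2 0.0935, M+4 0.3811, M+6 0.5178; the largest is M+6.
P(M+6) = C(3,3) × 0.197^0 × 0.803^3 = 1 × 1.0000 × 0.51778163 = 0.517782 (base)
P(M+4) = C(3,2) × 0.197^1 × 0.803^2 = 3 × 0.1970 × 0.644809 = 0.381082
Relative intensity = 0.381082 / 0.517782 × 100 = 73.6

73.6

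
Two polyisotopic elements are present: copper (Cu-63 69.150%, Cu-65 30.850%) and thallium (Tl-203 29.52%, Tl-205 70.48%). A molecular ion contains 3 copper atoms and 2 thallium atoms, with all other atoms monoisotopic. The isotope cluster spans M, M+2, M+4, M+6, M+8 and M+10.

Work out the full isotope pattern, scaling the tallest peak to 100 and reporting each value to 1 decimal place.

Copper pattern (n=3): 0.33065611 : 0.44254842 : 0.19743483 : 0.02936064
Thallium pattern (n=2): 0.08714304 : 0.41611392 : 0.49674304
Convolve the two distributions (both contribute in 2-u steps):
  M: 0.33065611×0.08714304 = 0.028814
  M+2: 0.33065611×0.41611392 + 0.44254842×0.08714304 = 0.176156
  M+4: 0.33065611×0.49674304 + 0.44254842×0.41611392 + 0.19743483×0.08714304 = 0.365607
  M+6: 0.44254842×0.49674304 + 0.19743483×0.41611392 + 0.02936064×0.08714304 = 0.304547
  M+8: 0.19743483×0.49674304 + 0.02936064×0.41611392 = 0.110292
  M+10: 0.02936064×0.49674304 = 0.014585
Scale to base peak (0.365607) = 100: 7.9 : 48.2 : 100.0 : 83.3 : 30.2 : 4.0

7.9 : 48.2 : 100.0 : 83.3 : 30.2 : 4.0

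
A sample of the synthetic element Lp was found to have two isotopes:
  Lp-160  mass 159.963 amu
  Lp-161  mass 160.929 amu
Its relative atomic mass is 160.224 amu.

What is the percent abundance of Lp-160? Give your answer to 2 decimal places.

72.98%

Let x be the fractional abundance of Lp-160; then Lp-161 has abundance 1 − x.
159.963·x + 160.929·(1 − x) = 160.224
(159.963 − 160.929)·x = 160.224 − 160.929
x = -0.705 / -0.966 = 0.72981 → 72.98% Lp-160, 27.02% Lp-161.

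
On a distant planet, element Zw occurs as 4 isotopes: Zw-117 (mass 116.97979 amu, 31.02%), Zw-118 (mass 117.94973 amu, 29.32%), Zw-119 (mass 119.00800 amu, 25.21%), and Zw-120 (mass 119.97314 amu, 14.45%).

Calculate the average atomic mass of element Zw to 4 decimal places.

118.2080 amu

Average mass = Σ (abundance × isotope mass) = 0.3102 × 116.97979 + 0.2932 × 117.94973 + 0.2521 × 119.00800 + 0.1445 × 119.97314
= 36.287131 + 34.582861 + 30.001917 + 17.336119 = 118.208028 amu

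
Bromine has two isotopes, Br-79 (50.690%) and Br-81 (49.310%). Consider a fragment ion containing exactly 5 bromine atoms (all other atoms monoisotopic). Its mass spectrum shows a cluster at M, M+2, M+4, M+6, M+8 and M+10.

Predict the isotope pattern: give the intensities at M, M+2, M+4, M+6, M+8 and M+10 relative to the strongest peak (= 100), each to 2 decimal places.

Each Br atom is independently Br-79 (p = 0.50690) or Br-81 (q = 0.49310); the cluster is the binomial expansion (p + q)^5.
P(M) = 0.50690^5 = 0.033467
P(M+2) = 5 × 0.50690^4 × 0.49310^1 = 0.162777
P(M+4) = 10 × 0.50690^3 × 0.49310^2 = 0.316692
P(M+6) = 10 × 0.50690^2 × 0.49310^3 = 0.308070
P(M+8) = 5 × 0.50690^1 × 0.49310^4 = 0.149842
P(M+10) = 0.49310^5 = 0.029152
The M+4 peak is largest (0.316692); scaling to 100 gives 10.57 : 51.40 : 100.00 : 97.28 : 47.31 : 9.21.

10.57 : 51.40 : 100.00 : 97.28 : 47.31 : 9.21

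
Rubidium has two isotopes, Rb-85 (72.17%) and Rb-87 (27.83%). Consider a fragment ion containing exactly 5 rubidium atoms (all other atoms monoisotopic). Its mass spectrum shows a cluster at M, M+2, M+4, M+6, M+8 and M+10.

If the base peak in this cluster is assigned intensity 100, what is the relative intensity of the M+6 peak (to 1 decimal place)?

Binomial terms of (0.7217 + 0.2783)^5: M 0.1958, M+2 0.3775, M+4 0.2911, M+6 0.1123, M+8 0.0216, M+10 0.0017 → M+2 is the base peak.
P(M+2) = C(5,1) × 0.7217^4 × 0.2783^1 = 5 × 0.27128565 × 0.2783 = 0.377494 (base)
P(M+6) = C(5,3) × 0.7217^2 × 0.2783^3 = 10 × 0.52085089 × 0.02155458 = 0.112267
Relative intensity = 0.112267 / 0.377494 × 100 = 29.7

29.7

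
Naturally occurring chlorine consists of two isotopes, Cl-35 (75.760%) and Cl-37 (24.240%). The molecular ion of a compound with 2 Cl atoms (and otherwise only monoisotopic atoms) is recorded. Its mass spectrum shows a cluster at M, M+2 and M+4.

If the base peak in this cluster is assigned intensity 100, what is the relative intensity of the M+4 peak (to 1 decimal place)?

10.2

Binomial terms of (0.75760 + 0.24240)^2: M 0.5740, M+2 0.3673, M+4 0.0588 → M is the base peak.
P(M) = C(2,0) × 0.75760^2 × 0.24240^0 = 1 × 0.57395776 × 1.0000 = 0.573958 (base)
P(M+4) = C(2,2) × 0.75760^0 × 0.24240^2 = 1 × 1.0000 × 0.05875776 = 0.058758
Relative intensity = 0.058758 / 0.573958 × 100 = 10.2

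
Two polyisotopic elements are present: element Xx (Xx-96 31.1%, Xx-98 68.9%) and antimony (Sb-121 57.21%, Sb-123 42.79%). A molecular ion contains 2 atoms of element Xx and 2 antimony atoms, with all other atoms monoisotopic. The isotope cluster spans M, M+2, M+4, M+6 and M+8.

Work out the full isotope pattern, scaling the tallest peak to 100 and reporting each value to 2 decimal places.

Element Xx pattern (n=2): 0.096721 : 0.428558 : 0.474721
Antimony pattern (n=2): 0.32729841 : 0.48960318 : 0.18309841
Convolve the two distributions (both contribute in 2-u steps):
  M: 0.096721×0.32729841 = 0.031657
  M+2: 0.096721×0.48960318 + 0.428558×0.32729841 = 0.187621
  M+4: 0.096721×0.18309841 + 0.428558×0.48960318 + 0.474721×0.32729841 = 0.382908
  M+6: 0.428558×0.18309841 + 0.474721×0.48960318 = 0.310893
  M+8: 0.474721×0.18309841 = 0.086921
Scale to base peak (0.382908) = 100: 8.27 : 49.00 : 100.00 : 81.19 : 22.70

8.27 : 49.00 : 100.00 : 81.19 : 22.70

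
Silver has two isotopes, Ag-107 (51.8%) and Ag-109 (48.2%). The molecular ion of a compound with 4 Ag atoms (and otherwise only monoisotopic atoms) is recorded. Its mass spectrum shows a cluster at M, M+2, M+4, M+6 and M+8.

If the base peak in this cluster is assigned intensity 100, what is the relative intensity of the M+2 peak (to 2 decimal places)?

71.65

Binomial terms of (0.518 + 0.482)^4: M 0.0720, M+2 0.2680, M+4 0.3740, M+6 0.2320, M+8 0.0540 → M+4 is the base peak.
P(M+4) = C(4,2) × 0.518^2 × 0.482^2 = 6 × 0.268324 × 0.232324 = 0.374029 (base)
P(M+2) = C(4,1) × 0.518^3 × 0.482^1 = 4 × 0.13899183 × 0.4820 = 0.267976
Relative intensity = 0.267976 / 0.374029 × 100 = 71.65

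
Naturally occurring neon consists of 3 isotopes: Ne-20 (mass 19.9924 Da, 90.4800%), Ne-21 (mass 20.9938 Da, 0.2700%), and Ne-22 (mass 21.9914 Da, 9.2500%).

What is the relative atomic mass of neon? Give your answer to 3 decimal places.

Ar = Σ fᵢ·mᵢ = 0.904800 × 19.9924 + 0.002700 × 20.9938 + 0.092500 × 21.9914
= 18.08912 + 0.05668 + 2.03420 = 20.18000 Da

20.180 Da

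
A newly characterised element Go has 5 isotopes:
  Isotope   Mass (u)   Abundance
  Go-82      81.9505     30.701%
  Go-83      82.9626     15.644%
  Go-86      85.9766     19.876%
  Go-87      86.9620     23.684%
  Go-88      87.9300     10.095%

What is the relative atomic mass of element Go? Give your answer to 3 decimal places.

84.700 u

The abundance-weighted mean is 0.30701 × 81.9505 + 0.15644 × 82.9626 + 0.19876 × 85.9766 + 0.23684 × 86.9620 + 0.10095 × 87.9300
= 25.15962 + 12.97867 + 17.08871 + 20.59608 + 8.87653 = 84.69961 u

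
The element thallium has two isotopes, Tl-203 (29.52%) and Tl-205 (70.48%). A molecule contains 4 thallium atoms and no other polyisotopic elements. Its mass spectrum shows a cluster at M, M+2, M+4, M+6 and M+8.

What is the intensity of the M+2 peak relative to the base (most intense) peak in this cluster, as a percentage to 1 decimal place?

17.5%

Term probabilities: M 0.0076, M+2 0.0725, M+4 0.2597, M+6 0.4134, M+8 0.2468. Base peak = M+6.
P(M+6) = C(4,3) × 0.2952^1 × 0.7048^3 = 4 × 0.2952 × 0.35010449 = 0.413403 (base)
P(M+2) = C(4,1) × 0.2952^3 × 0.7048^1 = 4 × 0.02572463 × 0.7048 = 0.072523
Relative intensity = 0.072523 / 0.413403 × 100 = 17.5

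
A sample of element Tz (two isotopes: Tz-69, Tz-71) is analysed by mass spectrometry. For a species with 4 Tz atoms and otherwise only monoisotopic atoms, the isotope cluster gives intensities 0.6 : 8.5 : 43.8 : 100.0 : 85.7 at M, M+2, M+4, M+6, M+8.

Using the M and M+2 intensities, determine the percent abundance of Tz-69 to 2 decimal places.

If p is the fraction of Tz that is Tz-69, then I(M+2)/I(M) = [C(4,1)·p^3·(1−p)] / p^4 = 4·(1−p)/p = 8.5/0.6 = 14.1667
(1−p)/p = 14.1667/4 = 3.5417  ⇒  p = 1/(1 + 3.5417) = 0.2202
Tz-69: 22.02%, Tz-71: 77.98%.

22.02%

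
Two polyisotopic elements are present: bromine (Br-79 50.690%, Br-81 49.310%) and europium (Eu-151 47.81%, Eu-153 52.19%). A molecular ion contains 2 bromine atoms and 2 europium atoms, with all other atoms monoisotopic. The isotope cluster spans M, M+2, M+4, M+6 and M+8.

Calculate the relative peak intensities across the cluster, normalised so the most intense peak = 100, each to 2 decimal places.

Bromine pattern (n=2): 0.25694761 : 0.49990478 : 0.24314761
Europium pattern (n=2): 0.22857961 : 0.49904078 : 0.27237961
Convolve the two distributions (both contribute in 2-u steps):
  M: 0.25694761×0.22857961 = 0.058733
  M+2: 0.25694761×0.49904078 + 0.49990478×0.22857961 = 0.242495
  M+4: 0.25694761×0.27237961 + 0.49990478×0.49904078 + 0.24314761×0.22857961 = 0.375039
  M+6: 0.49990478×0.27237961 + 0.24314761×0.49904078 = 0.257504
  M+8: 0.24314761×0.27237961 = 0.066228
Scale to base peak (0.375039) = 100: 15.66 : 64.66 : 100.00 : 68.66 : 17.66

15.66 : 64.66 : 100.00 : 68.66 : 17.66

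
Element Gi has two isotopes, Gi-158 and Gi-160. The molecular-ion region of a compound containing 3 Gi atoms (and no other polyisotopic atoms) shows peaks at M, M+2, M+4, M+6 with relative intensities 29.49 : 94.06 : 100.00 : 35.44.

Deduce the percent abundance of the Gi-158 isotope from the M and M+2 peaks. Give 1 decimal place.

48.5%

If p is the fraction of Gi that is Gi-158, then I(M+2)/I(M) = [C(3,1)·p^2·(1−p)] / p^3 = 3·(1−p)/p = 94.06/29.49 = 3.1896
(1−p)/p = 3.1896/3 = 1.0632  ⇒  p = 1/(1 + 1.0632) = 0.4847
Gi-158: 48.5%, Gi-160: 51.5%.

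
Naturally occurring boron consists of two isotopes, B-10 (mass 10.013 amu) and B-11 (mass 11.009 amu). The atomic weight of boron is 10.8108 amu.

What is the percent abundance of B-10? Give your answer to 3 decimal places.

Writing the weighted mean with unknown fraction x of B-10:
10.013·x + 11.009·(1 − x) = 10.8108
(10.013 − 11.009)·x = 10.8108 − 11.009
x = -0.1982 / -0.996 = 0.19900 → 19.900% B-10, 80.100% B-11.

19.900%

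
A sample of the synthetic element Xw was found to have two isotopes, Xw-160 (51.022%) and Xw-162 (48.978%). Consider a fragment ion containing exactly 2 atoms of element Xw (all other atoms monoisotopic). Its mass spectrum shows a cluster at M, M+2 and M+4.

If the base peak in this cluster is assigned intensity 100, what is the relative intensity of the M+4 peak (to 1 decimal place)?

(0.51022 + 0.48978)^2 gives M 0.2603, M+2 0.4998, M+4 0.2399; the largest is M+2.
P(M+2) = C(2,1) × 0.51022^1 × 0.48978^1 = 2 × 0.51022 × 0.48978 = 0.499791 (base)
P(M+4) = C(2,2) × 0.51022^0 × 0.48978^2 = 1 × 1.0000 × 0.23988445 = 0.239884
Relative intensity = 0.239884 / 0.499791 × 100 = 48.0

48.0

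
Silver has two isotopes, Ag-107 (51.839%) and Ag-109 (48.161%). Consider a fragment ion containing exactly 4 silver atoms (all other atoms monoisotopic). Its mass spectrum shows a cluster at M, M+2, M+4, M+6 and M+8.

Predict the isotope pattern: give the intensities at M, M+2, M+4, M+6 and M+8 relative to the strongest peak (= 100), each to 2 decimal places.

19.31 : 71.76 : 100.00 : 61.94 : 14.39

Each Ag atom is independently Ag-107 (p = 0.51839) or Ag-109 (q = 0.48161); the cluster is the binomial expansion (p + q)^4.
P(M) = 0.51839^4 = 0.072215
P(M+2) = 4 × 0.51839^3 × 0.48161^1 = 0.268365
P(M+4) = 6 × 0.51839^2 × 0.48161^2 = 0.373986
P(M+6) = 4 × 0.51839^1 × 0.48161^3 = 0.231634
P(M+8) = 0.48161^4 = 0.053800
The M+4 peak is largest (0.373986); scaling to 100 gives 19.31 : 71.76 : 100.00 : 61.94 : 14.39.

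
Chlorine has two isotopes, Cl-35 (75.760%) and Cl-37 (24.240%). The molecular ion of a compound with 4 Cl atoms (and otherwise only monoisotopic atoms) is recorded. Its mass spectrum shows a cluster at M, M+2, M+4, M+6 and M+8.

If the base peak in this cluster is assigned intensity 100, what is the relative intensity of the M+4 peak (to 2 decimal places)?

47.99

Binomial terms of (0.75760 + 0.24240)^4: M 0.3294, M+2 0.4216, M+4 0.2023, M+6 0.0432, M+8 0.0035 → M+2 is the base peak.
P(M+2) = C(4,1) × 0.75760^3 × 0.24240^1 = 4 × 0.4348304 × 0.2424 = 0.421612 (base)
P(M+4) = C(4,2) × 0.75760^2 × 0.24240^2 = 6 × 0.57395776 × 0.05875776 = 0.202347
Relative intensity = 0.202347 / 0.421612 × 100 = 47.99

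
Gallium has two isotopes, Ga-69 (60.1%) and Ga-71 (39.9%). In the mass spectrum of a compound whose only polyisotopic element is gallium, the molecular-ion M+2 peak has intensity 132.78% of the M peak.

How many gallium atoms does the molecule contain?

The M+2/M ratio from n Ga atoms is n · q/p = n · 0.399/0.601.
n = 1.3278 × 0.601/0.399 = 2.00 ≈ 2

2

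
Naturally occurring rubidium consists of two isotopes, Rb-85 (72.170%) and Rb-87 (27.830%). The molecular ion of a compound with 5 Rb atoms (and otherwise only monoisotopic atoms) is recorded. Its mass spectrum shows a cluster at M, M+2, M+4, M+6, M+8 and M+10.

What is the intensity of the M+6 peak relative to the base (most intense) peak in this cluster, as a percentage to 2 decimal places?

29.74%

Binomial terms of (0.72170 + 0.27830)^5: M 0.1958, M+2 0.3775, M+4 0.2911, M+6 0.1123, M+8 0.0216, M+10 0.0017 → M+2 is the base peak.
P(M+2) = C(5,1) × 0.72170^4 × 0.27830^1 = 5 × 0.27128565 × 0.2783 = 0.377494 (base)
P(M+6) = C(5,3) × 0.72170^2 × 0.27830^3 = 10 × 0.52085089 × 0.02155458 = 0.112267
Relative intensity = 0.112267 / 0.377494 × 100 = 29.74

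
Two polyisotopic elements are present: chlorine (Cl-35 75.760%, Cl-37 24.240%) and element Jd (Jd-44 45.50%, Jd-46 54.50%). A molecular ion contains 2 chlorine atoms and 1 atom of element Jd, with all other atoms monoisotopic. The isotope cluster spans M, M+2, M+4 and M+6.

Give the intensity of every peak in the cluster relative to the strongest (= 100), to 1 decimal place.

54.4 : 100.0 : 47.3 : 6.7

Chlorine pattern (n=2): 0.57395776 : 0.36728448 : 0.05875776
Element Jd pattern (n=1): 0.4550 : 0.5450
Convolve the two distributions (both contribute in 2-u steps):
  M: 0.57395776×0.4550 = 0.261151
  M+2: 0.57395776×0.5450 + 0.36728448×0.4550 = 0.479921
  M+4: 0.36728448×0.5450 + 0.05875776×0.4550 = 0.226905
  M+6: 0.05875776×0.5450 = 0.032023
Scale to base peak (0.479921) = 100: 54.4 : 100.0 : 47.3 : 6.7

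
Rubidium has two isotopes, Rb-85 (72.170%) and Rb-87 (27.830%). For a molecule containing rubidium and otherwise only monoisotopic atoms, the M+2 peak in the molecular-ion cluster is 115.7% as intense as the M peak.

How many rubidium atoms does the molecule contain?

With n Rb atoms, P(M+2)/P(M) = C(n,1)·p^(n−1)q / p^n = n·q/p = n · 0.27830/0.72170.
n = 1.157 × 0.72170/0.27830 = 3.00 ≈ 3

3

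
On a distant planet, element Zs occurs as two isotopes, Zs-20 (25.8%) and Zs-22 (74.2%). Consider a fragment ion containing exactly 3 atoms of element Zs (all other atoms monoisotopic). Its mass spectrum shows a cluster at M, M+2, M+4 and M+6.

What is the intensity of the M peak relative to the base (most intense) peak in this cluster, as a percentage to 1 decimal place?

Term probabilities: M 0.0172, M+2 0.1482, M+4 0.4261, M+6 0.4085. Base peak = M+4.
P(M+4) = C(3,2) × 0.258^1 × 0.742^2 = 3 × 0.2580 × 0.550564 = 0.426137 (base)
P(M) = C(3,0) × 0.258^3 × 0.742^0 = 1 × 0.01717351 × 1.0000 = 0.017174
Relative intensity = 0.017174 / 0.426137 × 100 = 4.0

4.0%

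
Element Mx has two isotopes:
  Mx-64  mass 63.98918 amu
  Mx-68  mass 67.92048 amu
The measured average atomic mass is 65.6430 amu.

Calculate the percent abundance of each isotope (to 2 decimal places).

Mx-64: 57.93%, Mx-68: 42.07%

With x = fraction of Mx-64 (so Mx-68 is 1 − x):
63.98918·x + 67.92048·(1 − x) = 65.6430
(63.98918 − 67.92048)·x = 65.6430 − 67.92048
x = -2.27748 / -3.93130 = 0.57932 → 57.93% Mx-64, 42.07% Mx-68.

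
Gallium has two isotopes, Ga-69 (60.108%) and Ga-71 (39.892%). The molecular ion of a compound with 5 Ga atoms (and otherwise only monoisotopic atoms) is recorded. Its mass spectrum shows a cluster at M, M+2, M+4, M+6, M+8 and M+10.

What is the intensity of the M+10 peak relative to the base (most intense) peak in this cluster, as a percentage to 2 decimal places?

2.92%

Binomial terms of (0.60108 + 0.39892)^5: M 0.0785, M+2 0.2604, M+4 0.3456, M+6 0.2294, M+8 0.0761, M+10 0.0101 → M+4 is the base peak.
P(M+4) = C(5,2) × 0.60108^3 × 0.39892^2 = 10 × 0.2171685 × 0.15913717 = 0.345596 (base)
P(M+10) = C(5,5) × 0.60108^0 × 0.39892^5 = 1 × 1.0000 × 0.0101025 = 0.010103
Relative intensity = 0.010103 / 0.345596 × 100 = 2.92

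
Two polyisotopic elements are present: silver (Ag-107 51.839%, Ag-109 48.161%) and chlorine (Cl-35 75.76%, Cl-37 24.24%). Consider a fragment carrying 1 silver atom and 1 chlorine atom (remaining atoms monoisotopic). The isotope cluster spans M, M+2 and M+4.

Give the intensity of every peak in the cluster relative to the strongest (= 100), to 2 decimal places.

Silver pattern (n=1): 0.51839 : 0.48161
Chlorine pattern (n=1): 0.7576 : 0.2424
Convolve the two distributions (both contribute in 2-u steps):
  M: 0.51839×0.7576 = 0.392732
  M+2: 0.51839×0.2424 + 0.48161×0.7576 = 0.490525
  M+4: 0.48161×0.2424 = 0.116742
Scale to base peak (0.490525) = 100: 80.06 : 100.00 : 23.80

80.06 : 100.00 : 23.80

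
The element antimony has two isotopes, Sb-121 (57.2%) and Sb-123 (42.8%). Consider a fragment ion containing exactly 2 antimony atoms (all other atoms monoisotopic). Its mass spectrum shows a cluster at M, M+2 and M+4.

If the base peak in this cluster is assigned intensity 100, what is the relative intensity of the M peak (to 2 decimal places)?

(0.572 + 0.428)^2 gives M 0.3272, M+2 0.4896, M+4 0.1832; the largest is M+2.
P(M+2) = C(2,1) × 0.572^1 × 0.428^1 = 2 × 0.5720 × 0.4280 = 0.489632 (base)
P(M) = C(2,0) × 0.572^2 × 0.428^0 = 1 × 0.327184 × 1.0000 = 0.327184
Relative intensity = 0.327184 / 0.489632 × 100 = 66.82

66.82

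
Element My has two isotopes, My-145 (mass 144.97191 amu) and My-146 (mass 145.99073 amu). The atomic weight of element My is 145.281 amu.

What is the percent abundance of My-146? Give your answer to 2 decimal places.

30.34%

Writing the weighted mean with unknown fraction x of My-145:
144.97191·x + 145.99073·(1 − x) = 145.281
(144.97191 − 145.99073)·x = 145.281 − 145.99073
x = -0.70973 / -1.01882 = 0.69662 → 69.66% My-145, 30.34% My-146.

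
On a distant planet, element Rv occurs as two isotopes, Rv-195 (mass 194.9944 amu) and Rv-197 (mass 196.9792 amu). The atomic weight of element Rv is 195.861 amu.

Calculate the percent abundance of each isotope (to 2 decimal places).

Let x be the fractional abundance of Rv-195; then Rv-197 has abundance 1 − x.
194.9944·x + 196.9792·(1 − x) = 195.861
(194.9944 − 196.9792)·x = 195.861 − 196.9792
x = -1.1182 / -1.9848 = 0.56338 → 56.34% Rv-195, 43.66% Rv-197.

Rv-195: 56.34%, Rv-197: 43.66%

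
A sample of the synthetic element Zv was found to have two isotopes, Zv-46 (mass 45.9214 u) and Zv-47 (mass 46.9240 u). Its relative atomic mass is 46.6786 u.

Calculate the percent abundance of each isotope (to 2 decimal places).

Zv-46: 24.48%, Zv-47: 75.52%

Writing the weighted mean with unknown fraction x of Zv-46:
45.9214·x + 46.9240·(1 − x) = 46.6786
(45.9214 − 46.9240)·x = 46.6786 − 46.9240
x = -0.2454 / -1.0026 = 0.24476 → 24.48% Zv-46, 75.52% Zv-47.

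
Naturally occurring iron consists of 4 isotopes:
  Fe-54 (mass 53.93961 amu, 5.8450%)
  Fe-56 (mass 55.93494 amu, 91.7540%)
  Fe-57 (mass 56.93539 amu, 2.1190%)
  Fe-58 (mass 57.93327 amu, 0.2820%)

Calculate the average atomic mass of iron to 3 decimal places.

Weight each isotope mass by its fractional abundance: 0.058450 × 53.93961 + 0.917540 × 55.93494 + 0.021190 × 56.93539 + 0.002820 × 57.93327
= 3.152770 + 51.322545 + 1.206461 + 0.163372 = 55.845148 amu

55.845 amu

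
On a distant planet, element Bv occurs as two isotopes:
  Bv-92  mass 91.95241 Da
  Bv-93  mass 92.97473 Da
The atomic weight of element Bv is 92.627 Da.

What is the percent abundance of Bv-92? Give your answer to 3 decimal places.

34.014%

With x = fraction of Bv-92 (so Bv-93 is 1 − x):
91.95241·x + 92.97473·(1 − x) = 92.627
(91.95241 − 92.97473)·x = 92.627 − 92.97473
x = -0.34773 / -1.02232 = 0.34014 → 34.014% Bv-92, 65.986% Bv-93.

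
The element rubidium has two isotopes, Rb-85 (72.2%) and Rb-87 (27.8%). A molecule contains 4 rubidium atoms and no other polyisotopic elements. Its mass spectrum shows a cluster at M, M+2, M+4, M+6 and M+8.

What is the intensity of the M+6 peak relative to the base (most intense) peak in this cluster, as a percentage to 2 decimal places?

Term probabilities: M 0.2717, M+2 0.4185, M+4 0.2417, M+6 0.0620, M+8 0.0060. Base peak = M+2.
P(M+2) = C(4,1) × 0.722^3 × 0.278^1 = 4 × 0.37636705 × 0.2780 = 0.418520 (base)
P(M+6) = C(4,3) × 0.722^1 × 0.278^3 = 4 × 0.7220 × 0.02148495 = 0.062049
Relative intensity = 0.062049 / 0.418520 × 100 = 14.83

14.83%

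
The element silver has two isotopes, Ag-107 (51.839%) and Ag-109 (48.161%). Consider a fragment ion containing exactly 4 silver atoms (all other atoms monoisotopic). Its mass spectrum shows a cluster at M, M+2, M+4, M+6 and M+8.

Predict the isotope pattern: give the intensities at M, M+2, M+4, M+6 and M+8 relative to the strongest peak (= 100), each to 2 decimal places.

19.31 : 71.76 : 100.00 : 61.94 : 14.39

The 4 Ag atoms are independent, so intensities follow the terms of (0.51839 + 0.48161)^4.
P(M) = 0.51839^4 = 0.072215
P(M+2) = 4 × 0.51839^3 × 0.48161^1 = 0.268365
P(M+4) = 6 × 0.51839^2 × 0.48161^2 = 0.373986
P(M+6) = 4 × 0.51839^1 × 0.48161^3 = 0.231634
P(M+8) = 0.48161^4 = 0.053800
The M+4 peak is largest (0.373986); scaling to 100 gives 19.31 : 71.76 : 100.00 : 61.94 : 14.39.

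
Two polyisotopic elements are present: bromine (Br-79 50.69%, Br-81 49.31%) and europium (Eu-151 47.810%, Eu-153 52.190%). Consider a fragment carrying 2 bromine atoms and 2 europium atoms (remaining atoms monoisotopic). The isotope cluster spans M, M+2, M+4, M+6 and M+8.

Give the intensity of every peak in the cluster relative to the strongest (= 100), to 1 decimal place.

Bromine pattern (n=2): 0.25694761 : 0.49990478 : 0.24314761
Europium pattern (n=2): 0.22857961 : 0.49904078 : 0.27237961
Convolve the two distributions (both contribute in 2-u steps):
  M: 0.25694761×0.22857961 = 0.058733
  M+2: 0.25694761×0.49904078 + 0.49990478×0.22857961 = 0.242495
  M+4: 0.25694761×0.27237961 + 0.49990478×0.49904078 + 0.24314761×0.22857961 = 0.375039
  M+6: 0.49990478×0.27237961 + 0.24314761×0.49904078 = 0.257504
  M+8: 0.24314761×0.27237961 = 0.066228
Scale to base peak (0.375039) = 100: 15.7 : 64.7 : 100.0 : 68.7 : 17.7

15.7 : 64.7 : 100.0 : 68.7 : 17.7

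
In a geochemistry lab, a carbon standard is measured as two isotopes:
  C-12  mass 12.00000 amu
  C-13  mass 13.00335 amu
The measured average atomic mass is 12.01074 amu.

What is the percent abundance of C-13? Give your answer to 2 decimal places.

1.07%

With x = fraction of C-12 (so C-13 is 1 − x):
12.00000·x + 13.00335·(1 − x) = 12.01074
(12.00000 − 13.00335)·x = 12.01074 − 13.00335
x = -0.99261 / -1.00335 = 0.98930 → 98.93% C-12, 1.07% C-13.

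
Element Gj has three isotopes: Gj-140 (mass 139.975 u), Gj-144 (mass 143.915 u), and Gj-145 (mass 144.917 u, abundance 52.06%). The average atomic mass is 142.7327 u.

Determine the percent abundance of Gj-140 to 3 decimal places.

Let x and y be the fractions of Gj-140 and Gj-144. Then x + y = 1 − 0.5206 = 0.4794 and 139.975x + 143.915y = 142.7327 − 0.5206×144.917 = 67.2889098.
Substituting: 139.975x + 143.915(0.4794 − x) = 67.2889098
(139.975 − 143.915)x = -1.7039412  ⇒  x = 0.43247, y = 0.04693
Gj-140: 43.247%, Gj-144: 4.693%.

43.247%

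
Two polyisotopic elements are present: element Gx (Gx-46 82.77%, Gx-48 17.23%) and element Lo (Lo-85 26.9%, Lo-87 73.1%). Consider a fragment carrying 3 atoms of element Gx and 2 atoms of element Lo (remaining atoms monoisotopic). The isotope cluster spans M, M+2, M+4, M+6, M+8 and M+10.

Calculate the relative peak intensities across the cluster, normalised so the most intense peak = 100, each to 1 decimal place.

Element Gx pattern (n=3): 0.56704675 : 0.35412162 : 0.07371651 : 0.00511512
Element Lo pattern (n=2): 0.072361 : 0.393278 : 0.534361
Convolve the two distributions (both contribute in 2-u steps):
  M: 0.56704675×0.072361 = 0.041032
  M+2: 0.56704675×0.393278 + 0.35412162×0.072361 = 0.248632
  M+4: 0.56704675×0.534361 + 0.35412162×0.393278 + 0.07371651×0.072361 = 0.447610
  M+6: 0.35412162×0.534361 + 0.07371651×0.393278 + 0.00511512×0.072361 = 0.218590
  M+8: 0.07371651×0.534361 + 0.00511512×0.393278 = 0.041403
  M+10: 0.00511512×0.534361 = 0.002733
Scale to base peak (0.447610) = 100: 9.2 : 55.5 : 100.0 : 48.8 : 9.2 : 0.6

9.2 : 55.5 : 100.0 : 48.8 : 9.2 : 0.6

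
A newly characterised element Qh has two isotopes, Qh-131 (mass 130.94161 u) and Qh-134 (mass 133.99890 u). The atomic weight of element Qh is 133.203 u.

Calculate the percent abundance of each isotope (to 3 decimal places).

Qh-131: 26.033%, Qh-134: 73.967%

With x = fraction of Qh-131 (so Qh-134 is 1 − x):
130.94161·x + 133.99890·(1 − x) = 133.203
(130.94161 − 133.99890)·x = 133.203 − 133.99890
x = -0.79590 / -3.05729 = 0.26033 → 26.033% Qh-131, 73.967% Qh-134.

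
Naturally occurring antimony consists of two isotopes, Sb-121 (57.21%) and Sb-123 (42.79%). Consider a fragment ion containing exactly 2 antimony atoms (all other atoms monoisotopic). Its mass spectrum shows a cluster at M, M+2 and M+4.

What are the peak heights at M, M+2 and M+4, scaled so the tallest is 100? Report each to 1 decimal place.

66.8 : 100.0 : 37.4

Expanding (0.5721 + 0.4279)^2:
P(M) = 0.5721^2 = 0.327298
P(M+2) = 2 × 0.5721^1 × 0.4279^1 = 0.489603
P(M+4) = 0.4279^2 = 0.183098
The M+2 peak is largest (0.489603); scaling to 100 gives 66.8 : 100.0 : 37.4.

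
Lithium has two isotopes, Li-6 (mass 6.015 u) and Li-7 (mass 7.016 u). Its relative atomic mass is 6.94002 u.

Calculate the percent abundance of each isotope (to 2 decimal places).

Writing the weighted mean with unknown fraction x of Li-6:
6.015·x + 7.016·(1 − x) = 6.94002
(6.015 − 7.016)·x = 6.94002 − 7.016
x = -0.07598 / -1.001 = 0.07590 → 7.59% Li-6, 92.41% Li-7.

Li-6: 7.59%, Li-7: 92.41%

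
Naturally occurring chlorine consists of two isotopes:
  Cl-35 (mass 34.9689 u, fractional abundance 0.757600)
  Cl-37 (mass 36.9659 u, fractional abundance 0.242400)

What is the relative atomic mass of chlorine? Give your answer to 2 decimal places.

Average mass = Σ (abundance × isotope mass) = 0.757600 × 34.9689 + 0.242400 × 36.9659
= 26.49244 + 8.96053 = 35.45297 u

35.45 u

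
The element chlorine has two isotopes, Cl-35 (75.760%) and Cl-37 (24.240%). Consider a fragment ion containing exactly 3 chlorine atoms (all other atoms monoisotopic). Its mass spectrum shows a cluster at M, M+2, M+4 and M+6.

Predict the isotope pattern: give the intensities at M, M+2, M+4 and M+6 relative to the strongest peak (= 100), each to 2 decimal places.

Expanding (0.75760 + 0.24240)^3:
P(M) = 0.75760^3 = 0.434830
P(M+2) = 3 × 0.75760^2 × 0.24240^1 = 0.417382
P(M+4) = 3 × 0.75760^1 × 0.24240^2 = 0.133545
P(M+6) = 0.24240^3 = 0.014243
The M peak is largest (0.434830); scaling to 100 gives 100.00 : 95.99 : 30.71 : 3.28.

100.00 : 95.99 : 30.71 : 3.28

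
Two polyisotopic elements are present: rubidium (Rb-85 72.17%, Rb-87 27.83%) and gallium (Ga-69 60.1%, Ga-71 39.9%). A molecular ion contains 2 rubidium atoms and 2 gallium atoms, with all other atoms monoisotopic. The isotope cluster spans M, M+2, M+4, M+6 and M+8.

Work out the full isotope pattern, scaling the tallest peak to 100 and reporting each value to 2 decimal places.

Rubidium pattern (n=2): 0.52085089 : 0.40169822 : 0.07745089
Gallium pattern (n=2): 0.361201 : 0.479598 : 0.159201
Convolve the two distributions (both contribute in 2-u steps):
  M: 0.52085089×0.361201 = 0.188132
  M+2: 0.52085089×0.479598 + 0.40169822×0.361201 = 0.394893
  M+4: 0.52085089×0.159201 + 0.40169822×0.479598 + 0.07745089×0.361201 = 0.303549
  M+6: 0.40169822×0.159201 + 0.07745089×0.479598 = 0.101096
  M+8: 0.07745089×0.159201 = 0.012330
Scale to base peak (0.394893) = 100: 47.64 : 100.00 : 76.87 : 25.60 : 3.12

47.64 : 100.00 : 76.87 : 25.60 : 3.12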